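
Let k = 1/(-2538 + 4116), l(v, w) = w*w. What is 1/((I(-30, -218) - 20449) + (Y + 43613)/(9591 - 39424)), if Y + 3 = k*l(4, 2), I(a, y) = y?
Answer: -23538237/486499152371 ≈ -4.8383e-5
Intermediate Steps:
l(v, w) = w²
k = 1/1578 ≈ 0.00063371
Y = -2365/789 (Y = -3 + (1/1578)*2² = -3 + (1/1578)*4 = -3 + 2/789 = -2365/789 ≈ -2.9975)
1/((I(-30, -218) - 20449) + (Y + 43613)/(9591 - 39424)) = 1/((-218 - 20449) + (-2365/789 + 43613)/(9591 - 39424)) = 1/(-20667 + (34408292/789)/(-29833)) = 1/(-20667 + (34408292/789)*(-1/29833)) = 1/(-20667 - 34408292/23538237) = 1/(-486499152371/23538237) = -23538237/486499152371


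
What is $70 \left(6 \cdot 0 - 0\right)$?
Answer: $0$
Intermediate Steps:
$70 \left(6 \cdot 0 - 0\right) = 70 \left(0 + 0\right) = 70 \cdot 0 = 0$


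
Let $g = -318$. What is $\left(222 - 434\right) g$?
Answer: $67416$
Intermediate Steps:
$\left(222 - 434\right) g = \left(222 - 434\right) \left(-318\right) = \left(-212\right) \left(-318\right) = 67416$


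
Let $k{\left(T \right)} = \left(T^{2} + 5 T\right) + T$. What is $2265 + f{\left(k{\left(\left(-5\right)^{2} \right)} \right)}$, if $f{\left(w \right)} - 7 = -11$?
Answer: $2261$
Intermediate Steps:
$k{\left(T \right)} = T^{2} + 6 T$
$f{\left(w \right)} = -4$ ($f{\left(w \right)} = 7 - 11 = -4$)
$2265 + f{\left(k{\left(\left(-5\right)^{2} \right)} \right)} = 2265 - 4 = 2261$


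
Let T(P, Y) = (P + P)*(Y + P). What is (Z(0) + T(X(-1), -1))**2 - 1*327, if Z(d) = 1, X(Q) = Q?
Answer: -302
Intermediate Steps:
T(P, Y) = 2*P*(P + Y) (T(P, Y) = (2*P)*(P + Y) = 2*P*(P + Y))
(Z(0) + T(X(-1), -1))**2 - 1*327 = (1 + 2*(-1)*(-1 - 1))**2 - 1*327 = (1 + 2*(-1)*(-2))**2 - 327 = (1 + 4)**2 - 327 = 5**2 - 327 = 25 - 327 = -302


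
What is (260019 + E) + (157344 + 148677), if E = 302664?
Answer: 868704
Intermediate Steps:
(260019 + E) + (157344 + 148677) = (260019 + 302664) + (157344 + 148677) = 562683 + 306021 = 868704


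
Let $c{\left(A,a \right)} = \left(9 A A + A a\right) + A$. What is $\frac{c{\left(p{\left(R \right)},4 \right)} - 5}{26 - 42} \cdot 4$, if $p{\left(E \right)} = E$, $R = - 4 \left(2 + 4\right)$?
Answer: $- \frac{5059}{4} \approx -1264.8$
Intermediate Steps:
$R = -24$ ($R = \left(-4\right) 6 = -24$)
$c{\left(A,a \right)} = A + 9 A^{2} + A a$ ($c{\left(A,a \right)} = \left(9 A^{2} + A a\right) + A = A + 9 A^{2} + A a$)
$\frac{c{\left(p{\left(R \right)},4 \right)} - 5}{26 - 42} \cdot 4 = \frac{- 24 \left(1 + 4 + 9 \left(-24\right)\right) - 5}{26 - 42} \cdot 4 = \frac{- 24 \left(1 + 4 - 216\right) - 5}{-16} \cdot 4 = \left(\left(-24\right) \left(-211\right) - 5\right) \left(- \frac{1}{16}\right) 4 = \left(5064 - 5\right) \left(- \frac{1}{16}\right) 4 = 5059 \left(- \frac{1}{16}\right) 4 = \left(- \frac{5059}{16}\right) 4 = - \frac{5059}{4}$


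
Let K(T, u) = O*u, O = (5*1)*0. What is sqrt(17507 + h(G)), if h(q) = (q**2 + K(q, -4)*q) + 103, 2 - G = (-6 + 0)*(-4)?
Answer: sqrt(18094) ≈ 134.51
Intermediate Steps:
O = 0 (O = 5*0 = 0)
G = -22 (G = 2 - (-6 + 0)*(-4) = 2 - (-6)*(-4) = 2 - 1*24 = 2 - 24 = -22)
K(T, u) = 0 (K(T, u) = 0*u = 0)
h(q) = 103 + q**2 (h(q) = (q**2 + 0*q) + 103 = (q**2 + 0) + 103 = q**2 + 103 = 103 + q**2)
sqrt(17507 + h(G)) = sqrt(17507 + (103 + (-22)**2)) = sqrt(17507 + (103 + 484)) = sqrt(17507 + 587) = sqrt(18094)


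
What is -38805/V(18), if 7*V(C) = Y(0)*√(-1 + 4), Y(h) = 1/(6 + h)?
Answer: -543270*√3 ≈ -9.4097e+5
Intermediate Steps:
V(C) = √3/42 (V(C) = (√(-1 + 4)/(6 + 0))/7 = (√3/6)/7 = √3/42)
-38805/V(18) = -38805*14*√3 = -543270*√3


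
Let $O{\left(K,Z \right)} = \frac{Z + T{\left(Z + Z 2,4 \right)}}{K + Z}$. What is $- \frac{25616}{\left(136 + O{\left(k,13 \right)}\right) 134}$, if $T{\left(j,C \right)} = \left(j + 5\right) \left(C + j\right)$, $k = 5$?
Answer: $- \frac{76848}{97217} \approx -0.79048$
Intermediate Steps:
$T{\left(j,C \right)} = \left(5 + j\right) \left(C + j\right)$
$O{\left(K,Z \right)} = \frac{20 + 9 Z^{2} + 28 Z}{K + Z}$ ($O{\left(K,Z \right)} = \frac{Z + \left(\left(Z + Z 2\right)^{2} + 5 \cdot 4 + 5 \left(Z + Z 2\right) + 4 \left(Z + Z 2\right)\right)}{K + Z} = \frac{Z + \left(\left(Z + 2 Z\right)^{2} + 20 + 5 \left(Z + 2 Z\right) + 4 \left(Z + 2 Z\right)\right)}{K + Z} = \frac{Z + \left(\left(3 Z\right)^{2} + 20 + 5 \cdot 3 Z + 4 \cdot 3 Z\right)}{K + Z} = \frac{Z + \left(9 Z^{2} + 20 + 15 Z + 12 Z\right)}{K + Z} = \frac{Z + \left(20 + 9 Z^{2} + 27 Z\right)}{K + Z} = \frac{20 + 9 Z^{2} + 28 Z}{K + Z}$)
$- \frac{25616}{\left(136 + O{\left(k,13 \right)}\right) 134} = - \frac{25616}{\left(136 + \frac{20 + 9 \cdot 13^{2} + 28 \cdot 13}{5 + 13}\right) 134} = - \frac{25616}{\left(136 + \frac{20 + 9 \cdot 169 + 364}{18}\right) 134} = - \frac{25616}{\left(136 + \frac{20 + 1521 + 364}{18}\right) 134} = - \frac{25616}{\left(136 + \frac{1}{18} \cdot 1905\right) 134} = - \frac{25616}{\left(136 + \frac{635}{6}\right) 134} = - \frac{25616}{\frac{1451}{6} \cdot 134} = - \frac{25616}{\frac{97217}{3}} = \left(-25616\right) \frac{3}{97217} = - \frac{76848}{97217}$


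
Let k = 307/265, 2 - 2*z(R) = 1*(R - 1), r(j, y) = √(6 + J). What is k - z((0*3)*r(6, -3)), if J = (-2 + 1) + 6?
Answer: -181/530 ≈ -0.34151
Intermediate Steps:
J = 5 (J = -1 + 6 = 5)
r(j, y) = √11 (r(j, y) = √(6 + 5) = √11)
z(R) = 3/2 - R/2 (z(R) = 1 - (R - 1)/2 = 1 - (-1 + R)/2 = 1 + (½ - R/2) = 3/2 - R/2)
k = 307/265 (k = 307*(1/265) = 307/265 ≈ 1.1585)
k - z((0*3)*r(6, -3)) = 307/265 - (3/2 - 0*3*√11/2) = 307/265 - (3/2 - 0*√11) = 307/265 - (3/2 - ½*0) = 307/265 - (3/2 + 0) = 307/265 - 1*3/2 = 307/265 - 3/2 = -181/530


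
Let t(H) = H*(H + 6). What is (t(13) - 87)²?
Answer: 25600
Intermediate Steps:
t(H) = H*(6 + H)
(t(13) - 87)² = (13*(6 + 13) - 87)² = (13*19 - 87)² = (247 - 87)² = 160² = 25600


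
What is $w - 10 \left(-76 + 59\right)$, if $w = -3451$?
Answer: $-3281$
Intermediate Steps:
$w - 10 \left(-76 + 59\right) = -3451 - 10 \left(-76 + 59\right) = -3451 - -170 = -3451 + 170 = -3281$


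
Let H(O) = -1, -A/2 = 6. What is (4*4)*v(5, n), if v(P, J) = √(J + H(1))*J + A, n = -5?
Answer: -192 - 80*I*√6 ≈ -192.0 - 195.96*I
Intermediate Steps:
A = -12 (A = -2*6 = -12)
v(P, J) = -12 + J*√(-1 + J) (v(P, J) = √(J - 1)*J - 12 = √(-1 + J)*J - 12 = J*√(-1 + J) - 12 = -12 + J*√(-1 + J))
(4*4)*v(5, n) = (4*4)*(-12 - 5*√(-1 - 5)) = 16*(-12 - 5*I*√6) = -192 - 80*I*√6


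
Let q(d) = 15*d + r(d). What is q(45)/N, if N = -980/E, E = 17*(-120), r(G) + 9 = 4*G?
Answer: 86292/49 ≈ 1761.1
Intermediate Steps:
r(G) = -9 + 4*G
E = -2040
N = 49/102 (N = -980/(-2040) = -980*(-1/2040) = 49/102 ≈ 0.48039)
q(d) = -9 + 19*d (q(d) = 15*d + (-9 + 4*d) = -9 + 19*d)
q(45)/N = (-9 + 19*45)/(49/102) = (-9 + 855)*(102/49) = 846*(102/49) = 86292/49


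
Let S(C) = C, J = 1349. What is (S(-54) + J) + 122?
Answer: 1417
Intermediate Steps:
(S(-54) + J) + 122 = (-54 + 1349) + 122 = 1295 + 122 = 1417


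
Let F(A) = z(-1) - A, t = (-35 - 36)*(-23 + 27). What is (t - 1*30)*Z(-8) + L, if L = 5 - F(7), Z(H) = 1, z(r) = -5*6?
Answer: -272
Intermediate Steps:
z(r) = -30
t = -284 (t = -71*4 = -284)
F(A) = -30 - A
L = 42 (L = 5 - (-30 - 1*7) = 5 - (-30 - 7) = 5 - 1*(-37) = 5 + 37 = 42)
(t - 1*30)*Z(-8) + L = (-284 - 1*30)*1 + 42 = (-284 - 30)*1 + 42 = -314*1 + 42 = -314 + 42 = -272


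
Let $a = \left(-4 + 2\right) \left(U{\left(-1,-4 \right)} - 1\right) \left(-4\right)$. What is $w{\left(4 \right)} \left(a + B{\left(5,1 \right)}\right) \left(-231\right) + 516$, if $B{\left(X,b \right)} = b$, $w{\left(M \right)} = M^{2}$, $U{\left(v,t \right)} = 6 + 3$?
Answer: $-239724$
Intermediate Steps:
$U{\left(v,t \right)} = 9$
$a = 64$ ($a = \left(-4 + 2\right) \left(9 - 1\right) \left(-4\right) = - 2 \cdot 8 \left(-4\right) = \left(-2\right) \left(-32\right) = 64$)
$w{\left(4 \right)} \left(a + B{\left(5,1 \right)}\right) \left(-231\right) + 516 = 4^{2} \left(64 + 1\right) \left(-231\right) + 516 = 16 \cdot 65 \left(-231\right) + 516 = 1040 \left(-231\right) + 516 = -240240 + 516 = -239724$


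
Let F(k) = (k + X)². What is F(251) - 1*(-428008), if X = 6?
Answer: 494057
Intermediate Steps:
F(k) = (6 + k)² (F(k) = (k + 6)² = (6 + k)²)
F(251) - 1*(-428008) = (6 + 251)² - 1*(-428008) = 257² + 428008 = 66049 + 428008 = 494057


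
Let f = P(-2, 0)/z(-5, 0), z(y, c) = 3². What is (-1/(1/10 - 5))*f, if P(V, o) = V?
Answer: -20/441 ≈ -0.045351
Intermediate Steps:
z(y, c) = 9
f = -2/9 ≈ -0.22222
(-1/(1/10 - 5))*f = (-1/(1/10 - 5))*(-2/9) = (-1/(⅒ - 5))*(-2/9) = (-1/(-49/10))*(-2/9) = -10/49*(-1)*(-2/9) = (10/49)*(-2/9) = -20/441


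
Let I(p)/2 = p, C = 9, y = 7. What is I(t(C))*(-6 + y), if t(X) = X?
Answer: 18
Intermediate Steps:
I(p) = 2*p
I(t(C))*(-6 + y) = (2*9)*(-6 + 7) = 18*1 = 18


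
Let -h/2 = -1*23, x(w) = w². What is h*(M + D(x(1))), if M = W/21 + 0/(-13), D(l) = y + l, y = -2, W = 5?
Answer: -736/21 ≈ -35.048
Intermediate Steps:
D(l) = -2 + l
M = 5/21 (M = 5/21 + 0/(-13) = 5*(1/21) + 0*(-1/13) = 5/21 + 0 = 5/21 ≈ 0.23810)
h = 46 (h = -(-2)*23 = -2*(-23) = 46)
h*(M + D(x(1))) = 46*(5/21 + (-2 + 1²)) = 46*(5/21 + (-2 + 1)) = 46*(5/21 - 1) = 46*(-16/21) = -736/21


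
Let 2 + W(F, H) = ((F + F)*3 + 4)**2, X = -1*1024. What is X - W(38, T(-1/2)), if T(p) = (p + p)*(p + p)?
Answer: -54846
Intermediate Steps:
T(p) = 4*p**2 (T(p) = (2*p)*(2*p) = 4*p**2)
X = -1024
W(F, H) = -2 + (4 + 6*F)**2 (W(F, H) = -2 + ((F + F)*3 + 4)**2 = -2 + ((2*F)*3 + 4)**2 = -2 + (6*F + 4)**2 = -2 + (4 + 6*F)**2)
X - W(38, T(-1/2)) = -1024 - (14 + 36*38**2 + 48*38) = -1024 - (14 + 36*1444 + 1824) = -1024 - (14 + 51984 + 1824) = -1024 - 1*53822 = -1024 - 53822 = -54846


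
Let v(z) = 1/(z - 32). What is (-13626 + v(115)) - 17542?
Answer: -2586943/83 ≈ -31168.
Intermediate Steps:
v(z) = 1/(-32 + z)
(-13626 + v(115)) - 17542 = (-13626 + 1/(-32 + 115)) - 17542 = (-13626 + 1/83) - 17542 = -1130957/83 - 17542 = -2586943/83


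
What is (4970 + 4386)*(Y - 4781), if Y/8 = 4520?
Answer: 293581924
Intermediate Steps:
Y = 36160 (Y = 8*4520 = 36160)
(4970 + 4386)*(Y - 4781) = (4970 + 4386)*(36160 - 4781) = 9356*31379 = 293581924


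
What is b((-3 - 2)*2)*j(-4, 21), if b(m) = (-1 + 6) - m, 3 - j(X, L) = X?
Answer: 105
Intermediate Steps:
j(X, L) = 3 - X
b(m) = 5 - m
b((-3 - 2)*2)*j(-4, 21) = (5 - (-3 - 2)*2)*(3 - 1*(-4)) = (5 - (-5)*2)*(3 + 4) = (5 - 1*(-10))*7 = (5 + 10)*7 = 15*7 = 105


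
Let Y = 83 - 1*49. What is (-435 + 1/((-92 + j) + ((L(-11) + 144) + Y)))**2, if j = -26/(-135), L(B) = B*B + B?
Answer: 132739777625625/701508196 ≈ 1.8922e+5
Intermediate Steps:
L(B) = B + B**2 (L(B) = B**2 + B = B + B**2)
j = 26/135 (j = -26*(-1/135) = 26/135 ≈ 0.19259)
Y = 34 (Y = 83 - 49 = 34)
(-435 + 1/((-92 + j) + ((L(-11) + 144) + Y)))**2 = (-435 + 1/((-92 + 26/135) + ((-11*(1 - 11) + 144) + 34)))**2 = (-435 + 1/(-12394/135 + ((-11*(-10) + 144) + 34)))**2 = (-435 + 1/(-12394/135 + ((110 + 144) + 34)))**2 = (-435 + 1/(-12394/135 + (254 + 34)))**2 = (-435 + 1/(-12394/135 + 288))**2 = (-435 + 1/(26486/135))**2 = (-435 + 135/26486)**2 = (-11521275/26486)**2 = 132739777625625/701508196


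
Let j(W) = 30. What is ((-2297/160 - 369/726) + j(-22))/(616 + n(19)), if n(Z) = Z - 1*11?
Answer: 293023/12080640 ≈ 0.024256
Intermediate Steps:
n(Z) = -11 + Z (n(Z) = Z - 11 = -11 + Z)
((-2297/160 - 369/726) + j(-22))/(616 + n(19)) = ((-2297/160 - 369/726) + 30)/(616 + (-11 + 19)) = ((-2297*1/160 - 369*1/726) + 30)/(616 + 8) = ((-2297/160 - 123/242) + 30)/624 = (-287777/19360 + 30)*(1/624) = (293023/19360)*(1/624) = 293023/12080640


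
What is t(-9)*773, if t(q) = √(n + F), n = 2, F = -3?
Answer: 773*I ≈ 773.0*I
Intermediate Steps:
t(q) = I (t(q) = √(2 - 3) = √(-1) = I)
t(-9)*773 = I*773 = 773*I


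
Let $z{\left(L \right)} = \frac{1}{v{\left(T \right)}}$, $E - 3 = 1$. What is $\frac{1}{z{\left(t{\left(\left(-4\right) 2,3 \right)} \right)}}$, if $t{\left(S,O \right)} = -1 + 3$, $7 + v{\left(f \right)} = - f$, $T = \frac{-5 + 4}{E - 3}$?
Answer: $-6$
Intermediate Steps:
$E = 4$ ($E = 3 + 1 = 4$)
$T = -1$ ($T = \frac{-5 + 4}{4 - 3} = - 1^{-1} = \left(-1\right) 1 = -1$)
$v{\left(f \right)} = -7 - f$
$t{\left(S,O \right)} = 2$
$z{\left(L \right)} = - \frac{1}{6}$ ($z{\left(L \right)} = \frac{1}{-7 - -1} = \frac{1}{-7 + 1} = \frac{1}{-6} = - \frac{1}{6}$)
$\frac{1}{z{\left(t{\left(\left(-4\right) 2,3 \right)} \right)}} = \frac{1}{- \frac{1}{6}} = -6$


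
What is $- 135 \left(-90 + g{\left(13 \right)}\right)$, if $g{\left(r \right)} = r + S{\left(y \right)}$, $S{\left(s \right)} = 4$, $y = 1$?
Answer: $9855$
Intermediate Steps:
$g{\left(r \right)} = 4 + r$ ($g{\left(r \right)} = r + 4 = 4 + r$)
$- 135 \left(-90 + g{\left(13 \right)}\right) = - 135 \left(-90 + \left(4 + 13\right)\right) = - 135 \left(-90 + 17\right) = \left(-135\right) \left(-73\right) = 9855$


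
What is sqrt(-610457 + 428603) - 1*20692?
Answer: -20692 + 3*I*sqrt(20206) ≈ -20692.0 + 426.44*I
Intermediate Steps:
sqrt(-610457 + 428603) - 1*20692 = sqrt(-181854) - 20692 = 3*I*sqrt(20206) - 20692 = -20692 + 3*I*sqrt(20206)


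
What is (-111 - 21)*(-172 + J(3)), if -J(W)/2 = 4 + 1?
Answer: 24024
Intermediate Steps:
J(W) = -10 (J(W) = -2*(4 + 1) = -2*5 = -10)
(-111 - 21)*(-172 + J(3)) = (-111 - 21)*(-172 - 10) = -132*(-182) = 24024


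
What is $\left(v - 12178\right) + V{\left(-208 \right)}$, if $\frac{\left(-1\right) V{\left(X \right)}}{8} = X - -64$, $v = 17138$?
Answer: $6112$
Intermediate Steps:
$V{\left(X \right)} = -512 - 8 X$ ($V{\left(X \right)} = - 8 \left(X - -64\right) = - 8 \left(X + 64\right) = - 8 \left(64 + X\right) = -512 - 8 X$)
$\left(v - 12178\right) + V{\left(-208 \right)} = \left(17138 - 12178\right) - -1152 = 4960 + \left(-512 + 1664\right) = 4960 + 1152 = 6112$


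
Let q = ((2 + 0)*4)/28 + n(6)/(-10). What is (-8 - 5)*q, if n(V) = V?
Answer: 143/35 ≈ 4.0857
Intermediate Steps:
q = -11/35 (q = ((2 + 0)*4)/28 + 6/(-10) = (2*4)*(1/28) + 6*(-1/10) = 8*(1/28) - 3/5 = 2/7 - 3/5 = -11/35 ≈ -0.31429)
(-8 - 5)*q = (-8 - 5)*(-11/35) = -13*(-11/35) = 143/35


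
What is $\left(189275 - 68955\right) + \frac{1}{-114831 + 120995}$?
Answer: $\frac{741652481}{6164} \approx 1.2032 \cdot 10^{5}$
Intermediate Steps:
$\left(189275 - 68955\right) + \frac{1}{-114831 + 120995} = 120320 + \frac{1}{6164} = \frac{741652481}{6164}$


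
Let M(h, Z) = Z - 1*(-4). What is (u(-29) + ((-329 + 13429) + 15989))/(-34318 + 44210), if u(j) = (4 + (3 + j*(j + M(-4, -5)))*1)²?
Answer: 399109/4946 ≈ 80.693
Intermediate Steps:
M(h, Z) = 4 + Z (M(h, Z) = Z + 4 = 4 + Z)
u(j) = (7 + j*(-1 + j))² (u(j) = (4 + (3 + j*(j + (4 - 5)))*1)² = (4 + (3 + j*(j - 1))*1)² = (4 + (3 + j*(-1 + j))*1)² = (4 + (3 + j*(-1 + j)))² = (7 + j*(-1 + j))²)
(u(-29) + ((-329 + 13429) + 15989))/(-34318 + 44210) = ((7 + (-29)² - 1*(-29))² + ((-329 + 13429) + 15989))/(-34318 + 44210) = ((7 + 841 + 29)² + (13100 + 15989))/9892 = (877² + 29089)*(1/9892) = (769129 + 29089)*(1/9892) = 798218*(1/9892) = 399109/4946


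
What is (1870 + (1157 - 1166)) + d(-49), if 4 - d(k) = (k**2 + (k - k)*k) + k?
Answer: -487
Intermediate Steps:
d(k) = 4 - k - k**2 (d(k) = 4 - ((k**2 + (k - k)*k) + k) = 4 - ((k**2 + 0*k) + k) = 4 - ((k**2 + 0) + k) = 4 - (k**2 + k) = 4 - (k + k**2) = 4 + (-k - k**2) = 4 - k - k**2)
(1870 + (1157 - 1166)) + d(-49) = (1870 + (1157 - 1166)) + (4 - 1*(-49) - 1*(-49)**2) = (1870 - 9) + (4 + 49 - 1*2401) = 1861 + (4 + 49 - 2401) = 1861 - 2348 = -487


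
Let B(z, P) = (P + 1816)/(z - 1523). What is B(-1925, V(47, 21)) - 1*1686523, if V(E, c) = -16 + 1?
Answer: -5815133105/3448 ≈ -1.6865e+6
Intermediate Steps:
V(E, c) = -15
B(z, P) = (1816 + P)/(-1523 + z)
B(-1925, V(47, 21)) - 1*1686523 = (1816 - 15)/(-1523 - 1925) - 1*1686523 = 1801/(-3448) - 1686523 = -1/3448*1801 - 1686523 = -1801/3448 - 1686523 = -5815133105/3448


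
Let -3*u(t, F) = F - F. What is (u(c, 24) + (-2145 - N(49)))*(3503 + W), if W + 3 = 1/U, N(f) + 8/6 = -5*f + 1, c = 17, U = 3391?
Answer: -22546195733/3391 ≈ -6.6488e+6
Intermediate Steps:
u(t, F) = 0 (u(t, F) = -(F - F)/3 = -⅓*0 = 0)
N(f) = -⅓ - 5*f (N(f) = -4/3 + (-5*f + 1) = -4/3 + (1 - 5*f) = -⅓ - 5*f)
W = -10172/3391 (W = -3 + 1/3391 = -10172/3391 ≈ -2.9997)
(u(c, 24) + (-2145 - N(49)))*(3503 + W) = (0 + (-2145 - (-⅓ - 5*49)))*(3503 - 10172/3391) = (0 + (-2145 - (-⅓ - 245)))*(11868501/3391) = (0 + (-2145 - 1*(-736/3)))*(11868501/3391) = (0 + (-2145 + 736/3))*(11868501/3391) = (0 - 5699/3)*(11868501/3391) = -5699/3*11868501/3391 = -22546195733/3391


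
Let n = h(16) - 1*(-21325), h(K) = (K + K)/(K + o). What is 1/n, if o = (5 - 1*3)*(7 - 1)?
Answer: 7/149283 ≈ 4.6891e-5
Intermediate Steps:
o = 12 (o = (5 - 3)*6 = 2*6 = 12)
h(K) = 2*K/(12 + K) (h(K) = (K + K)/(K + 12) = (2*K)/(12 + K) = 2*K/(12 + K))
n = 149283/7 (n = 2*16/(12 + 16) - 1*(-21325) = 2*16/28 + 21325 = 2*16*(1/28) + 21325 = 8/7 + 21325 = 149283/7 ≈ 21326.)
1/n = 1/(149283/7) = 7/149283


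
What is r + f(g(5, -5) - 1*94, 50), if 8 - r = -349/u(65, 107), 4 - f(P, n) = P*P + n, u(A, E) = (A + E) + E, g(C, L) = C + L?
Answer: -2475497/279 ≈ -8872.8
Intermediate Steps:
u(A, E) = A + 2*E
f(P, n) = 4 - n - P² (f(P, n) = 4 - (P*P + n) = 4 - (P² + n) = 4 - (n + P²) = 4 + (-n - P²) = 4 - n - P²)
r = 2581/279 (r = 8 - (-349)/(65 + 2*107) = 8 - (-349)/(65 + 214) = 8 - (-349)/279 = 8 - 1*(-349/279) = 8 + 349/279 = 2581/279 ≈ 9.2509)
r + f(g(5, -5) - 1*94, 50) = 2581/279 + (4 - 1*50 - ((5 - 5) - 1*94)²) = 2581/279 + (4 - 50 - (0 - 94)²) = 2581/279 + (4 - 50 - 1*(-94)²) = 2581/279 + (4 - 50 - 1*8836) = 2581/279 + (4 - 50 - 8836) = 2581/279 - 8882 = -2475497/279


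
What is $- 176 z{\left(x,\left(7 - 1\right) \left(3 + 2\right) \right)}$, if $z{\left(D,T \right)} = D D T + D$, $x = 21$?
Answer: $-2332176$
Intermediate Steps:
$z{\left(D,T \right)} = D + T D^{2}$ ($z{\left(D,T \right)} = D^{2} T + D = T D^{2} + D = D + T D^{2}$)
$- 176 z{\left(x,\left(7 - 1\right) \left(3 + 2\right) \right)} = - 176 \cdot 21 \left(1 + 21 \left(7 - 1\right) \left(3 + 2\right)\right) = - 176 \cdot 21 \left(1 + 21 \cdot 6 \cdot 5\right) = - 176 \cdot 21 \left(1 + 21 \cdot 30\right) = - 176 \cdot 21 \left(1 + 630\right) = - 176 \cdot 21 \cdot 631 = \left(-176\right) 13251 = -2332176$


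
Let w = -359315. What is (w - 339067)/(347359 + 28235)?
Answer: -116397/62599 ≈ -1.8594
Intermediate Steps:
(w - 339067)/(347359 + 28235) = (-359315 - 339067)/(347359 + 28235) = -698382/375594 = -698382*1/375594 = -116397/62599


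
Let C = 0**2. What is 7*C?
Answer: 0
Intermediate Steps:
C = 0
7*C = 7*0 = 0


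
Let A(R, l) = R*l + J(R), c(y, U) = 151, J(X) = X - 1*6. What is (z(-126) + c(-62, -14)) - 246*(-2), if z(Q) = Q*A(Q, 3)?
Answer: 64903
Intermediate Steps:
J(X) = -6 + X (J(X) = X - 6 = -6 + X)
A(R, l) = -6 + R + R*l (A(R, l) = R*l + (-6 + R) = -6 + R + R*l)
z(Q) = Q*(-6 + 4*Q) (z(Q) = Q*(-6 + Q + Q*3) = Q*(-6 + Q + 3*Q) = Q*(-6 + 4*Q))
(z(-126) + c(-62, -14)) - 246*(-2) = (2*(-126)*(-3 + 2*(-126)) + 151) - 246*(-2) = (2*(-126)*(-3 - 252) + 151) + 492 = (2*(-126)*(-255) + 151) + 492 = (64260 + 151) + 492 = 64411 + 492 = 64903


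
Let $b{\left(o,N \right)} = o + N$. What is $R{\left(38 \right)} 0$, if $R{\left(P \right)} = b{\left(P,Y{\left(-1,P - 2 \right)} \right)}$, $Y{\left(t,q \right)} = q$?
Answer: $0$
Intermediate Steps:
$b{\left(o,N \right)} = N + o$
$R{\left(P \right)} = -2 + 2 P$ ($R{\left(P \right)} = \left(P - 2\right) + P = \left(-2 + P\right) + P = -2 + 2 P$)
$R{\left(38 \right)} 0 = \left(-2 + 2 \cdot 38\right) 0 = \left(-2 + 76\right) 0 = 74 \cdot 0 = 0$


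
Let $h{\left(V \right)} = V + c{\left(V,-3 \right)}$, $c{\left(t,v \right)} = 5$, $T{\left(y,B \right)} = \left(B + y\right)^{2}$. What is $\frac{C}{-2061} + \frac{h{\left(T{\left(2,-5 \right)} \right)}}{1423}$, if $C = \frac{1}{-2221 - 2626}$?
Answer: $\frac{139856761}{14215296141} \approx 0.0098385$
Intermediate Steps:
$C = - \frac{1}{4847}$ ($C = \frac{1}{-4847} = - \frac{1}{4847} \approx -0.00020631$)
$h{\left(V \right)} = 5 + V$ ($h{\left(V \right)} = V + 5 = 5 + V$)
$\frac{C}{-2061} + \frac{h{\left(T{\left(2,-5 \right)} \right)}}{1423} = - \frac{1}{4847 \left(-2061\right)} + \frac{5 + \left(-5 + 2\right)^{2}}{1423} = \left(- \frac{1}{4847}\right) \left(- \frac{1}{2061}\right) + \left(5 + \left(-3\right)^{2}\right) \frac{1}{1423} = \frac{1}{9989667} + \left(5 + 9\right) \frac{1}{1423} = \frac{1}{9989667} + 14 \cdot \frac{1}{1423} = \frac{1}{9989667} + \frac{14}{1423} = \frac{139856761}{14215296141}$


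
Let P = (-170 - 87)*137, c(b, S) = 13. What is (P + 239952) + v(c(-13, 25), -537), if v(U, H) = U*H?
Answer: 197762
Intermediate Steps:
P = -35209 (P = -257*137 = -35209)
v(U, H) = H*U
(P + 239952) + v(c(-13, 25), -537) = (-35209 + 239952) - 537*13 = 204743 - 6981 = 197762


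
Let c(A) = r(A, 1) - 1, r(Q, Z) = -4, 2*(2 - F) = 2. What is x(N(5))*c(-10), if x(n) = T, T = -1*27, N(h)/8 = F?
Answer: 135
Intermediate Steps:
F = 1 (F = 2 - ½*2 = 2 - 1 = 1)
N(h) = 8 (N(h) = 8*1 = 8)
T = -27
c(A) = -5 (c(A) = -4 - 1 = -5)
x(n) = -27
x(N(5))*c(-10) = -27*(-5) = 135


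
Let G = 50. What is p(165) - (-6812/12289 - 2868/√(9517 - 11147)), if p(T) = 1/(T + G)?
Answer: 1476869/2642135 - 1434*I*√1630/815 ≈ 0.55897 - 71.037*I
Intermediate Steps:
p(T) = 1/(50 + T) (p(T) = 1/(T + 50) = 1/(50 + T))
p(165) - (-6812/12289 - 2868/√(9517 - 11147)) = 1/(50 + 165) - (-6812/12289 - 2868/√(9517 - 11147)) = 1/215 - (-6812*1/12289 - 2868*(-I*√1630/1630)) = 1/215 - (-6812/12289 - 2868*(-I*√1630/1630)) = 1/215 - (-6812/12289 - (-1434)*I*√1630/815) = 1/215 - (-6812/12289 + 1434*I*√1630/815) = 1/215 + (6812/12289 - 1434*I*√1630/815) = 1476869/2642135 - 1434*I*√1630/815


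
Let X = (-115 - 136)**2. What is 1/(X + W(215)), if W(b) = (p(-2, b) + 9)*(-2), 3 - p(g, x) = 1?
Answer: 1/62979 ≈ 1.5878e-5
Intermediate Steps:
p(g, x) = 2 (p(g, x) = 3 - 1*1 = 3 - 1 = 2)
W(b) = -22 (W(b) = (2 + 9)*(-2) = 11*(-2) = -22)
X = 63001 (X = (-251)**2 = 63001)
1/(X + W(215)) = 1/(63001 - 22) = 1/62979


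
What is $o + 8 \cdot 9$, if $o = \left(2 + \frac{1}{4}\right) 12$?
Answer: $99$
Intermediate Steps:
$o = 27$ ($o = \left(2 + \frac{1}{4}\right) 12 = \frac{9}{4} \cdot 12 = 27$)
$o + 8 \cdot 9 = 27 + 8 \cdot 9 = 27 + 72 = 99$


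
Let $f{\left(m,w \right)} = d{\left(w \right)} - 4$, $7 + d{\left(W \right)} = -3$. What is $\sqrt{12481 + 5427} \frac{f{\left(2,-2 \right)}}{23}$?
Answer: $- \frac{308 \sqrt{37}}{23} \approx -81.456$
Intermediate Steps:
$d{\left(W \right)} = -10$ ($d{\left(W \right)} = -7 - 3 = -10$)
$f{\left(m,w \right)} = -14$ ($f{\left(m,w \right)} = -10 - 4 = -14$)
$\sqrt{12481 + 5427} \frac{f{\left(2,-2 \right)}}{23} = \sqrt{12481 + 5427} \left(- \frac{14}{23}\right) = \sqrt{17908} \left(\left(-14\right) \frac{1}{23}\right) = 22 \sqrt{37} \left(- \frac{14}{23}\right) = - \frac{308 \sqrt{37}}{23}$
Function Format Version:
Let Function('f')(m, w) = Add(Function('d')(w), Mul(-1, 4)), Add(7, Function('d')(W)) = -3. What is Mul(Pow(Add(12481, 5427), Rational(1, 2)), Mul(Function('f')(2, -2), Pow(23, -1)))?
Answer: Mul(Rational(-308, 23), Pow(37, Rational(1, 2))) ≈ -81.456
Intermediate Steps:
Function('d')(W) = -10 (Function('d')(W) = Add(-7, -3) = -10)
Function('f')(m, w) = -14 (Function('f')(m, w) = Add(-10, Mul(-1, 4)) = Add(-10, -4) = -14)
Mul(Pow(Add(12481, 5427), Rational(1, 2)), Mul(Function('f')(2, -2), Pow(23, -1))) = Mul(Pow(Add(12481, 5427), Rational(1, 2)), Mul(-14, Pow(23, -1))) = Mul(Pow(17908, Rational(1, 2)), Mul(-14, Rational(1, 23))) = Mul(Mul(22, Pow(37, Rational(1, 2))), Rational(-14, 23)) = Mul(Rational(-308, 23), Pow(37, Rational(1, 2)))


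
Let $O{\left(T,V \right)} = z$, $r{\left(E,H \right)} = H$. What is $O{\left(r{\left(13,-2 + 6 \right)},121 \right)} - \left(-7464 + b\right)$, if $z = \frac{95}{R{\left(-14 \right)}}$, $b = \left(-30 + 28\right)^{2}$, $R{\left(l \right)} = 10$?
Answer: $\frac{14939}{2} \approx 7469.5$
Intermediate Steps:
$b = 4$ ($b = \left(-2\right)^{2} = 4$)
$z = \frac{19}{2}$ ($z = \frac{95}{10} = 95 \cdot \frac{1}{10} = \frac{19}{2} \approx 9.5$)
$O{\left(T,V \right)} = \frac{19}{2}$
$O{\left(r{\left(13,-2 + 6 \right)},121 \right)} - \left(-7464 + b\right) = \frac{19}{2} - \left(-7464 + 4\right) = \frac{19}{2} - -7460 = \frac{19}{2} + 7460 = \frac{14939}{2}$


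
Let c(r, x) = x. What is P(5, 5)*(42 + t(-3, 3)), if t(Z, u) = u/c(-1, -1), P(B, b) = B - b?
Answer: 0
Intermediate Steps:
t(Z, u) = -u (t(Z, u) = u/(-1) = u*(-1) = -u)
P(5, 5)*(42 + t(-3, 3)) = (5 - 1*5)*(42 - 1*3) = (5 - 5)*(42 - 3) = 0*39 = 0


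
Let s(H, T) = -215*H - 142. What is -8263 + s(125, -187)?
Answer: -35280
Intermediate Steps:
s(H, T) = -142 - 215*H
-8263 + s(125, -187) = -8263 + (-142 - 215*125) = -8263 + (-142 - 26875) = -8263 - 27017 = -35280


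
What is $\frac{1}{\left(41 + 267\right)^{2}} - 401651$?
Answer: $- \frac{38102220463}{94864} \approx -4.0165 \cdot 10^{5}$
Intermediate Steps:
$\frac{1}{\left(41 + 267\right)^{2}} - 401651 = \frac{1}{308^{2}} - 401651 = \frac{1}{94864} - 401651 = - \frac{38102220463}{94864}$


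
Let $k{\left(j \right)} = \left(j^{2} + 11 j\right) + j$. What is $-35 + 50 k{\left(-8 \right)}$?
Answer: $-1635$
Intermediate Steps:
$k{\left(j \right)} = j^{2} + 12 j$
$-35 + 50 k{\left(-8 \right)} = -35 + 50 \left(- 8 \left(12 - 8\right)\right) = -35 + 50 \left(\left(-8\right) 4\right) = -35 + 50 \left(-32\right) = -35 - 1600 = -1635$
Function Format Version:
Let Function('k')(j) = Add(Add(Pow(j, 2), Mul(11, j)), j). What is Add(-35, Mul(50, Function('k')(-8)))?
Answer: -1635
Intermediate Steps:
Function('k')(j) = Add(Pow(j, 2), Mul(12, j))
Add(-35, Mul(50, Function('k')(-8))) = Add(-35, Mul(50, Mul(-8, Add(12, -8)))) = Add(-35, Mul(50, Mul(-8, 4))) = Add(-35, Mul(50, -32)) = Add(-35, -1600) = -1635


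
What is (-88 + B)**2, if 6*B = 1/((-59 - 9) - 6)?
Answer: 1526699329/197136 ≈ 7744.4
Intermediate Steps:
B = -1/444 (B = 1/(6*((-59 - 9) - 6)) = 1/(6*(-68 - 6)) = (1/6)/(-74) = (1/6)*(-1/74) = -1/444 ≈ -0.0022523)
(-88 + B)**2 = (-88 - 1/444)**2 = (-39073/444)**2 = 1526699329/197136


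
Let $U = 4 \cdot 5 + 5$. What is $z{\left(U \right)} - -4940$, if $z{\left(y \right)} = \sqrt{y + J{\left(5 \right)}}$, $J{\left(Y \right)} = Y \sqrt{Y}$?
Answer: $4940 + \sqrt{25 + 5 \sqrt{5}} \approx 4946.0$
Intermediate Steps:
$J{\left(Y \right)} = Y^{\frac{3}{2}}$
$U = 25$ ($U = 20 + 5 = 25$)
$z{\left(y \right)} = \sqrt{y + 5 \sqrt{5}}$ ($z{\left(y \right)} = \sqrt{y + 5^{\frac{3}{2}}} = \sqrt{y + 5 \sqrt{5}}$)
$z{\left(U \right)} - -4940 = \sqrt{25 + 5 \sqrt{5}} - -4940 = \sqrt{25 + 5 \sqrt{5}} + 4940 = 4940 + \sqrt{25 + 5 \sqrt{5}}$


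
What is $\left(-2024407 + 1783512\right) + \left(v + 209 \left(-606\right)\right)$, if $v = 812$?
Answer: $-366737$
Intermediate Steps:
$\left(-2024407 + 1783512\right) + \left(v + 209 \left(-606\right)\right) = \left(-2024407 + 1783512\right) + \left(812 + 209 \left(-606\right)\right) = -240895 + \left(812 - 126654\right) = -240895 - 125842 = -366737$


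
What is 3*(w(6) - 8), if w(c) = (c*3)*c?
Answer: 300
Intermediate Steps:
w(c) = 3*c² (w(c) = (3*c)*c = 3*c²)
3*(w(6) - 8) = 3*(3*6² - 8) = 3*(3*36 - 8) = 3*(108 - 8) = 3*100 = 300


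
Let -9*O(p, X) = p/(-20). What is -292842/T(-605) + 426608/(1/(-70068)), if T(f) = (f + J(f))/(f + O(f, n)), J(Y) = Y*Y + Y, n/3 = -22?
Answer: -60082053399877/2010 ≈ -2.9892e+10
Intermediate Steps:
n = -66 (n = 3*(-22) = -66)
O(p, X) = p/180 (O(p, X) = -p/(9*(-20)) = -p*(-1)/(9*20) = -(-1)*p/180 = p/180)
J(Y) = Y + Y**2 (J(Y) = Y**2 + Y = Y + Y**2)
T(f) = 180*(f + f*(1 + f))/(181*f) (T(f) = (f + f*(1 + f))/(f + f/180) = (f + f*(1 + f))/((181*f/180)) = (f + f*(1 + f))*(180/(181*f)) = 180*(f + f*(1 + f))/(181*f))
-292842/T(-605) + 426608/(1/(-70068)) = -292842/(360/181 + (180/181)*(-605)) + 426608/(1/(-70068)) = -292842/(360/181 - 108900/181) + 426608/(-1/70068) = -292842/(-108540/181) + 426608*(-70068) = -292842*(-181/108540) - 29891569344 = 981563/2010 - 29891569344 = -60082053399877/2010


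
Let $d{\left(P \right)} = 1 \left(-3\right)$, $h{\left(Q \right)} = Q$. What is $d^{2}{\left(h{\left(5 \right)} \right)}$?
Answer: $9$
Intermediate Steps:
$d{\left(P \right)} = -3$
$d^{2}{\left(h{\left(5 \right)} \right)} = \left(-3\right)^{2} = 9$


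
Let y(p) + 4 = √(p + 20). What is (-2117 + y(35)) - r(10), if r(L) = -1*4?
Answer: -2117 + √55 ≈ -2109.6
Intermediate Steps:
y(p) = -4 + √(20 + p) (y(p) = -4 + √(p + 20) = -4 + √(20 + p))
r(L) = -4
(-2117 + y(35)) - r(10) = (-2117 + (-4 + √(20 + 35))) - 1*(-4) = (-2117 + (-4 + √55)) + 4 = (-2121 + √55) + 4 = -2117 + √55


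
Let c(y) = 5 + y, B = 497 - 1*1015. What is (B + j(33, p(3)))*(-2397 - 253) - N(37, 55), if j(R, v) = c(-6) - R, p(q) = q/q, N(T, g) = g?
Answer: 1462745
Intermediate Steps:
B = -518 (B = 497 - 1015 = -518)
p(q) = 1
j(R, v) = -1 - R (j(R, v) = (5 - 6) - R = -1 - R)
(B + j(33, p(3)))*(-2397 - 253) - N(37, 55) = (-518 + (-1 - 1*33))*(-2397 - 253) - 1*55 = (-518 + (-1 - 33))*(-2650) - 55 = (-518 - 34)*(-2650) - 55 = -552*(-2650) - 55 = 1462800 - 55 = 1462745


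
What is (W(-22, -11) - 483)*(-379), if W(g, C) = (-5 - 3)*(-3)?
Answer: 173961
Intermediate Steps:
W(g, C) = 24 (W(g, C) = -8*(-3) = 24)
(W(-22, -11) - 483)*(-379) = (24 - 483)*(-379) = -459*(-379) = 173961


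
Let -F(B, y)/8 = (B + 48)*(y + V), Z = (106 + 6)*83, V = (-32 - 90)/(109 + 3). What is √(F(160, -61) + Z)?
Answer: 8*√86219/7 ≈ 335.58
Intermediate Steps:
V = -61/56 (V = -122/112 = -122*1/112 = -61/56 ≈ -1.0893)
Z = 9296 (Z = 112*83 = 9296)
F(B, y) = -8*(48 + B)*(-61/56 + y) (F(B, y) = -8*(B + 48)*(y - 61/56) = -8*(48 + B)*(-61/56 + y))
√(F(160, -61) + Z) = √((2928/7 - 384*(-61) + (61/7)*160 - 8*160*(-61)) + 9296) = √((2928/7 + 23424 + 9760/7 + 78080) + 9296) = √(723216/7 + 9296) = √(788288/7) = 8*√86219/7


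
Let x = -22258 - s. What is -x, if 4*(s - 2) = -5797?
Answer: 83243/4 ≈ 20811.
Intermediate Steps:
s = -5789/4 (s = 2 + (¼)*(-5797) = 2 - 5797/4 = -5789/4 ≈ -1447.3)
x = -83243/4 (x = -22258 - 1*(-5789/4) = -22258 + 5789/4 = -83243/4 ≈ -20811.)
-x = -1*(-83243/4) = 83243/4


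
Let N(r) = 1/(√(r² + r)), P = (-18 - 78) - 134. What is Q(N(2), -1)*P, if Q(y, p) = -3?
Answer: 690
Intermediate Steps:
P = -230 (P = -96 - 134 = -230)
N(r) = (r + r²)^(-½) (N(r) = 1/(√(r + r²)) = (r + r²)^(-½))
Q(N(2), -1)*P = -3*(-230) = 690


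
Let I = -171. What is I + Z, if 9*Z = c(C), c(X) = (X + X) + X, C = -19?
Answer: -532/3 ≈ -177.33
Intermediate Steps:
c(X) = 3*X (c(X) = 2*X + X = 3*X)
Z = -19/3 (Z = (3*(-19))/9 = (1/9)*(-57) = -19/3 ≈ -6.3333)
I + Z = -171 - 19/3 = -532/3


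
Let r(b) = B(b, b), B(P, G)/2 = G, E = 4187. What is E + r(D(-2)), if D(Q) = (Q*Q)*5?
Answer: 4227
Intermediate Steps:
B(P, G) = 2*G
D(Q) = 5*Q² (D(Q) = Q²*5 = 5*Q²)
r(b) = 2*b
E + r(D(-2)) = 4187 + 2*(5*(-2)²) = 4187 + 2*(5*4) = 4187 + 2*20 = 4187 + 40 = 4227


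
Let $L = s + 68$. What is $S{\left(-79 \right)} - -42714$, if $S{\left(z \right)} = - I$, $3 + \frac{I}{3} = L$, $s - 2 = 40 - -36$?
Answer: $42285$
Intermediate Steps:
$s = 78$ ($s = 2 + \left(40 - -36\right) = 2 + \left(40 + 36\right) = 2 + 76 = 78$)
$L = 146$ ($L = 78 + 68 = 146$)
$I = 429$ ($I = -9 + 3 \cdot 146 = -9 + 438 = 429$)
$S{\left(z \right)} = -429$ ($S{\left(z \right)} = \left(-1\right) 429 = -429$)
$S{\left(-79 \right)} - -42714 = -429 - -42714 = -429 + 42714 = 42285$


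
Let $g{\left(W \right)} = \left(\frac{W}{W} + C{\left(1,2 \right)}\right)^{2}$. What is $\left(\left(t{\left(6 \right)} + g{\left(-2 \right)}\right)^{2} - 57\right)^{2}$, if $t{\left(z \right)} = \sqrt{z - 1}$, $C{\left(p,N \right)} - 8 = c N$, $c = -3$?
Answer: $2461 + 1044 \sqrt{5} \approx 4795.5$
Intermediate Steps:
$C{\left(p,N \right)} = 8 - 3 N$
$t{\left(z \right)} = \sqrt{-1 + z}$
$g{\left(W \right)} = 9$ ($g{\left(W \right)} = \left(\frac{W}{W} + \left(8 - 6\right)\right)^{2} = \left(1 + \left(8 - 6\right)\right)^{2} = \left(1 + 2\right)^{2} = 3^{2} = 9$)
$\left(\left(t{\left(6 \right)} + g{\left(-2 \right)}\right)^{2} - 57\right)^{2} = \left(\left(\sqrt{-1 + 6} + 9\right)^{2} - 57\right)^{2} = \left(\left(\sqrt{5} + 9\right)^{2} - 57\right)^{2} = \left(\left(9 + \sqrt{5}\right)^{2} - 57\right)^{2} = \left(-57 + \left(9 + \sqrt{5}\right)^{2}\right)^{2}$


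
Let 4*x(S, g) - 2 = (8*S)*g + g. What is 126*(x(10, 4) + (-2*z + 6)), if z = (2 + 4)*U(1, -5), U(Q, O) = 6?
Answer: 1953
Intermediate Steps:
x(S, g) = ½ + g/4 + 2*S*g (x(S, g) = ½ + ((8*S)*g + g)/4 = ½ + (8*S*g + g)/4 = ½ + (g + 8*S*g)/4 = ½ + (g/4 + 2*S*g) = ½ + g/4 + 2*S*g)
z = 36 (z = (2 + 4)*6 = 6*6 = 36)
126*(x(10, 4) + (-2*z + 6)) = 126*((½ + (¼)*4 + 2*10*4) + (-2*36 + 6)) = 126*((½ + 1 + 80) + (-72 + 6)) = 126*(163/2 - 66) = 126*(31/2) = 1953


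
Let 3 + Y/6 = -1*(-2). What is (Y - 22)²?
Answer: 784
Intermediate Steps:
Y = -6 (Y = -18 + 6*(-1*(-2)) = -18 + 6*2 = -18 + 12 = -6)
(Y - 22)² = (-6 - 22)² = (-28)² = 784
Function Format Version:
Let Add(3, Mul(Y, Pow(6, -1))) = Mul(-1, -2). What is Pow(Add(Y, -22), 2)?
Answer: 784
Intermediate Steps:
Y = -6 (Y = Add(-18, Mul(6, Mul(-1, -2))) = Add(-18, Mul(6, 2)) = Add(-18, 12) = -6)
Pow(Add(Y, -22), 2) = Pow(Add(-6, -22), 2) = Pow(-28, 2) = 784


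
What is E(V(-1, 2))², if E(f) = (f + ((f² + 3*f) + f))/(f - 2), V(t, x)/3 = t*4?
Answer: 36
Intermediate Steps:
V(t, x) = 12*t (V(t, x) = 3*(t*4) = 3*(4*t) = 12*t)
E(f) = (f² + 5*f)/(-2 + f) (E(f) = (f + (f² + 4*f))/(-2 + f) = (f² + 5*f)/(-2 + f))
E(V(-1, 2))² = ((12*(-1))*(5 + 12*(-1))/(-2 + 12*(-1)))² = (-12*(5 - 12)/(-2 - 12))² = (-12*(-7)/(-14))² = (-12*(-1/14)*(-7))² = (-6)² = 36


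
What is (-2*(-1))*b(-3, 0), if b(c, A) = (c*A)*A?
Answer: 0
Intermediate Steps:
b(c, A) = c*A² (b(c, A) = (A*c)*A = c*A²)
(-2*(-1))*b(-3, 0) = (-2*(-1))*(-3*0²) = 2*(-3*0) = 2*0 = 0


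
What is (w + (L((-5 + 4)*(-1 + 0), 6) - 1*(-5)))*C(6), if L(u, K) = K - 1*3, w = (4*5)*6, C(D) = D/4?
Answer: 192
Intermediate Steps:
C(D) = D/4 (C(D) = D*(¼) = D/4)
w = 120 (w = 20*6 = 120)
L(u, K) = -3 + K (L(u, K) = K - 3 = -3 + K)
(w + (L((-5 + 4)*(-1 + 0), 6) - 1*(-5)))*C(6) = (120 + ((-3 + 6) - 1*(-5)))*((¼)*6) = (120 + (3 + 5))*(3/2) = (120 + 8)*(3/2) = 128*(3/2) = 192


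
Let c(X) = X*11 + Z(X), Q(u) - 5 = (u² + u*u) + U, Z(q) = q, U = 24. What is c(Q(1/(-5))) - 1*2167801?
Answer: -54186301/25 ≈ -2.1675e+6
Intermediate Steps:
Q(u) = 29 + 2*u² (Q(u) = 5 + ((u² + u*u) + 24) = 5 + ((u² + u²) + 24) = 5 + (2*u² + 24) = 5 + (24 + 2*u²) = 29 + 2*u²)
c(X) = 12*X (c(X) = X*11 + X = 11*X + X = 12*X)
c(Q(1/(-5))) - 1*2167801 = 12*(29 + 2*(1/(-5))²) - 1*2167801 = 12*(29 + 2*(-⅕)²) - 2167801 = 12*(29 + 2*(1/25)) - 2167801 = 12*(29 + 2/25) - 2167801 = 12*(727/25) - 2167801 = 8724/25 - 2167801 = -54186301/25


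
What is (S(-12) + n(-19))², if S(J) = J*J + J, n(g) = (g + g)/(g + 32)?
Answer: 2815684/169 ≈ 16661.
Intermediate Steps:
n(g) = 2*g/(32 + g) (n(g) = (2*g)/(32 + g) = 2*g/(32 + g))
S(J) = J + J² (S(J) = J² + J = J + J²)
(S(-12) + n(-19))² = (-12*(1 - 12) + 2*(-19)/(32 - 19))² = (-12*(-11) + 2*(-19)/13)² = (132 + 2*(-19)*(1/13))² = (132 - 38/13)² = (1678/13)² = 2815684/169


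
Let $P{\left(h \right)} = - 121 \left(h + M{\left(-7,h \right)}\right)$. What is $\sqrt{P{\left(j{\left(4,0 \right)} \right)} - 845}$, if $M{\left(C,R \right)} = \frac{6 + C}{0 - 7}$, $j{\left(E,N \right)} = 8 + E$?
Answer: $\frac{90 i \sqrt{14}}{7} \approx 48.107 i$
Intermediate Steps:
$M{\left(C,R \right)} = - \frac{6}{7} - \frac{C}{7}$ ($M{\left(C,R \right)} = \frac{6 + C}{-7} = \left(6 + C\right) \left(- \frac{1}{7}\right) = - \frac{6}{7} - \frac{C}{7}$)
$P{\left(h \right)} = - \frac{121}{7} - 121 h$ ($P{\left(h \right)} = - 121 \left(h - - \frac{1}{7}\right) = - 121 \left(h + \left(- \frac{6}{7} + 1\right)\right) = - 121 \left(h + \frac{1}{7}\right) = - 121 \left(\frac{1}{7} + h\right) = - \frac{121}{7} - 121 h$)
$\sqrt{P{\left(j{\left(4,0 \right)} \right)} - 845} = \sqrt{\left(- \frac{121}{7} - 121 \left(8 + 4\right)\right) - 845} = \sqrt{\left(- \frac{121}{7} - 1452\right) - 845} = \sqrt{- \frac{10285}{7} - 845} = \sqrt{- \frac{16200}{7}} = \frac{90 i \sqrt{14}}{7}$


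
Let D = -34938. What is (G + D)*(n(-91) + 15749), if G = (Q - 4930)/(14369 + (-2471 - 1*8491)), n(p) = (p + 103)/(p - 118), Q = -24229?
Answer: -391899070462325/712063 ≈ -5.5037e+8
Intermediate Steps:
n(p) = (103 + p)/(-118 + p)
G = -29159/3407 (G = (-24229 - 4930)/(14369 + (-2471 - 1*8491)) = -29159/(14369 + (-2471 - 8491)) = -29159/(14369 - 10962) = -29159/3407 ≈ -8.5586)
(G + D)*(n(-91) + 15749) = (-29159/3407 - 34938)*((103 - 91)/(-118 - 91) + 15749) = -119062925*(12/(-209) + 15749)/3407 = -119062925*(-1/209*12 + 15749)/3407 = -119062925*(-12/209 + 15749)/3407 = -119062925/3407*3291529/209 = -391899070462325/712063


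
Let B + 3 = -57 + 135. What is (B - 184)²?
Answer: 11881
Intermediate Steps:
B = 75 (B = -3 + (-57 + 135) = -3 + 78 = 75)
(B - 184)² = (75 - 184)² = (-109)² = 11881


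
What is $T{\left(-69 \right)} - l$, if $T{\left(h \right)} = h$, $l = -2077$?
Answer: $2008$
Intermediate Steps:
$T{\left(-69 \right)} - l = -69 - -2077 = -69 + 2077 = 2008$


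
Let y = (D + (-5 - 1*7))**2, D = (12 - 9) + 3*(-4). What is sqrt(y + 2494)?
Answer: sqrt(2935) ≈ 54.176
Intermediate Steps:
D = -9 (D = 3 - 12 = -9)
y = 441 (y = (-9 + (-5 - 1*7))**2 = (-9 + (-5 - 7))**2 = (-9 - 12)**2 = (-21)**2 = 441)
sqrt(y + 2494) = sqrt(441 + 2494) = sqrt(2935)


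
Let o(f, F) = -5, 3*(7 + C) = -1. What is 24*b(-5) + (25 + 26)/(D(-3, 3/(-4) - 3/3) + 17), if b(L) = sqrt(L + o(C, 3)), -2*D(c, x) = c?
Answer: 102/37 + 24*I*sqrt(10) ≈ 2.7568 + 75.895*I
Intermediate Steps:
C = -22/3 (C = -7 + (1/3)*(-1) = -7 - 1/3 = -22/3 ≈ -7.3333)
D(c, x) = -c/2
b(L) = sqrt(-5 + L) (b(L) = sqrt(L - 5) = sqrt(-5 + L))
24*b(-5) + (25 + 26)/(D(-3, 3/(-4) - 3/3) + 17) = 24*sqrt(-5 - 5) + (25 + 26)/(-1/2*(-3) + 17) = 24*sqrt(-10) + 51/(3/2 + 17) = 24*(I*sqrt(10)) + 51/(37/2) = 24*I*sqrt(10) + 51*(2/37) = 24*I*sqrt(10) + 102/37 = 102/37 + 24*I*sqrt(10)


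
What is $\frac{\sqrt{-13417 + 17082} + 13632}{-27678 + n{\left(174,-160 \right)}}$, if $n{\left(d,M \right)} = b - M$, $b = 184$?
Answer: $- \frac{6816}{13667} - \frac{\sqrt{3665}}{27334} \approx -0.50093$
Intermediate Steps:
$n{\left(d,M \right)} = 184 - M$
$\frac{\sqrt{-13417 + 17082} + 13632}{-27678 + n{\left(174,-160 \right)}} = \frac{\sqrt{-13417 + 17082} + 13632}{-27678 + \left(184 - -160\right)} = \frac{\sqrt{3665} + 13632}{-27678 + \left(184 + 160\right)} = \frac{13632 + \sqrt{3665}}{-27678 + 344} = \frac{13632 + \sqrt{3665}}{-27334} = \left(13632 + \sqrt{3665}\right) \left(- \frac{1}{27334}\right) = - \frac{6816}{13667} - \frac{\sqrt{3665}}{27334}$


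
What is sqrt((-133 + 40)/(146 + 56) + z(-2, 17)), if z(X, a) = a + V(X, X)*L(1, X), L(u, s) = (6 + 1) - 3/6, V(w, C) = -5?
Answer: 2*I*sqrt(40703)/101 ≈ 3.995*I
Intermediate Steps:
L(u, s) = 13/2 (L(u, s) = 7 - 3*1/6 = 7 - 1/2 = 13/2)
z(X, a) = -65/2 + a (z(X, a) = a - 5*13/2 = a - 65/2 = -65/2 + a)
sqrt((-133 + 40)/(146 + 56) + z(-2, 17)) = sqrt((-133 + 40)/(146 + 56) + (-65/2 + 17)) = sqrt(-93/202 - 31/2) = sqrt(-1612/101) = 2*I*sqrt(40703)/101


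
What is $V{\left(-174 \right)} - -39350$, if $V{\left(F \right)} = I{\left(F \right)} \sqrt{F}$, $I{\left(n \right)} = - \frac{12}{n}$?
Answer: $39350 + \frac{2 i \sqrt{174}}{29} \approx 39350.0 + 0.90972 i$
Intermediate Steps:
$V{\left(F \right)} = - \frac{12}{\sqrt{F}}$ ($V{\left(F \right)} = - \frac{12}{F} \sqrt{F} = - \frac{12}{\sqrt{F}}$)
$V{\left(-174 \right)} - -39350 = - \frac{12}{i \sqrt{174}} - -39350 = - 12 \left(- \frac{i \sqrt{174}}{174}\right) + 39350 = \frac{2 i \sqrt{174}}{29} + 39350 = 39350 + \frac{2 i \sqrt{174}}{29}$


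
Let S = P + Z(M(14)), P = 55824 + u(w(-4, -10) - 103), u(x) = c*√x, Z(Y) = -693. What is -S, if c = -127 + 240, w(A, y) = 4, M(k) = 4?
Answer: -55131 - 339*I*√11 ≈ -55131.0 - 1124.3*I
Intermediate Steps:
c = 113
u(x) = 113*√x
P = 55824 + 339*I*√11 (P = 55824 + 113*√(4 - 103) = 55824 + 113*√(-99) = 55824 + 113*(3*I*√11) = 55824 + 339*I*√11 ≈ 55824.0 + 1124.3*I)
S = 55131 + 339*I*√11 (S = (55824 + 339*I*√11) - 693 = 55131 + 339*I*√11 ≈ 55131.0 + 1124.3*I)
-S = -(55131 + 339*I*√11) = -55131 - 339*I*√11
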